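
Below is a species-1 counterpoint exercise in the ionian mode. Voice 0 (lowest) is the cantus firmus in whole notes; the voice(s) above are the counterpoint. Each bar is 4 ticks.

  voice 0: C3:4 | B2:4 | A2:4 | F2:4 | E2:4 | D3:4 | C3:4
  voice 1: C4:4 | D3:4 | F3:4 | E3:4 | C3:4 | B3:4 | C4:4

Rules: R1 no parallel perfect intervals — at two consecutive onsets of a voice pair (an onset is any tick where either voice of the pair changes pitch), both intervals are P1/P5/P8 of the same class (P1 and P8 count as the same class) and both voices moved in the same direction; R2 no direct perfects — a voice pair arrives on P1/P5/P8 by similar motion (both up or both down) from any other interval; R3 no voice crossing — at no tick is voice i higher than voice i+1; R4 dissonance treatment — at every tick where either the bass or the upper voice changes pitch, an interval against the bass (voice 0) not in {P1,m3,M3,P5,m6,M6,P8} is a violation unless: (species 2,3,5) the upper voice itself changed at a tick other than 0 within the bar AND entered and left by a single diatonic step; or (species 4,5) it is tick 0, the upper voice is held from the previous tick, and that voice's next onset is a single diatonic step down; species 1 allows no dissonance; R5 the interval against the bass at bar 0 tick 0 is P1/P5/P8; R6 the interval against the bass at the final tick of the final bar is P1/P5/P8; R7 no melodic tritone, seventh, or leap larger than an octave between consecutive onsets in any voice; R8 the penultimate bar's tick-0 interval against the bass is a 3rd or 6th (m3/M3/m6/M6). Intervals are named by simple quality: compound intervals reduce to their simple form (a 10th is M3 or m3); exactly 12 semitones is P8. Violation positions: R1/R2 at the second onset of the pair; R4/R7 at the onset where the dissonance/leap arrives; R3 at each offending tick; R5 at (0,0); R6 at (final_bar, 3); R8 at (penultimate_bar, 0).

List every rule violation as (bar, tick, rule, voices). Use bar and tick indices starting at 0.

(1, 0, R7, (1,))
(3, 0, R4, (0, 1))
(5, 0, R7, (0,))
(5, 0, R7, (1,))

bar 0: v0=C3 v1=C4 downbeat P8
bar 1: v0=B2 v1=D3 downbeat m3
bar 2: v0=A2 v1=F3 downbeat m6
bar 3: v0=F2 v1=E3 downbeat M7
bar 4: v0=E2 v1=C3 downbeat m6
bar 5: v0=D3 v1=B3 downbeat M6
bar 6: v0=C3 v1=C4 downbeat P8
  -> R7 @ bar 1 tick 0 v(1,): C4->D3 leap 10st
  -> R4 @ bar 3 tick 0 v(0, 1): F2/E3 M7 untreated
  -> R7 @ bar 5 tick 0 v(0,): E2->D3 leap 10st
  -> R7 @ bar 5 tick 0 v(1,): C3->B3 leap 11st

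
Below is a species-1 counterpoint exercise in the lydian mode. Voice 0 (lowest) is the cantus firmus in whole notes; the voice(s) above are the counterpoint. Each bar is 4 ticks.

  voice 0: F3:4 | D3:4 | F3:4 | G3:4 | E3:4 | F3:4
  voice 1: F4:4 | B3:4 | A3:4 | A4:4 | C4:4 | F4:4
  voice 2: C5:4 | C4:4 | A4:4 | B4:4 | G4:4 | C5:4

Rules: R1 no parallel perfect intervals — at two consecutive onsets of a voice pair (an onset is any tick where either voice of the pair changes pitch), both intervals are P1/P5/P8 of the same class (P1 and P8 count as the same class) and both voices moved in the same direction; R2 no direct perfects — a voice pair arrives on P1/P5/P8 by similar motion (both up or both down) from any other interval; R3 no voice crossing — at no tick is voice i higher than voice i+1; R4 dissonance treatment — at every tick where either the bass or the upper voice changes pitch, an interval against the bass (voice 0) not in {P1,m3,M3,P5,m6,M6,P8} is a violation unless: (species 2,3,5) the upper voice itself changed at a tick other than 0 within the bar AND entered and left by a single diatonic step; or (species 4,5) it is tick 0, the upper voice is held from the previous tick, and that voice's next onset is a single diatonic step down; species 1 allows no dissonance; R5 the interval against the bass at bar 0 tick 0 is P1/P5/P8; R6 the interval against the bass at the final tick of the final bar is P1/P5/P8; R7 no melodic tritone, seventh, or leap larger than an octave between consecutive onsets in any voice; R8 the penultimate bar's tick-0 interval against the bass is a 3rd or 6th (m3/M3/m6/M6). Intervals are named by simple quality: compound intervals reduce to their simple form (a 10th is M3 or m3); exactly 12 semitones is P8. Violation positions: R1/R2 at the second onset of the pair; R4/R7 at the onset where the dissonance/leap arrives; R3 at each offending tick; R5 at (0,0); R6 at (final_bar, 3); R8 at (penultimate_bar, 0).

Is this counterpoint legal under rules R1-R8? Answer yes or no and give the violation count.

bar 0: v0=F3 v1=F4 v2=C5 (P5)
bar 1: v0=D3 v1=B3 v2=C4 (m7)
bar 2: v0=F3 v1=A3 v2=A4 (M3)
bar 3: v0=G3 v1=A4 v2=B4 (M3)
bar 4: v0=E3 v1=C4 v2=G4 (m3)
bar 5: v0=F3 v1=F4 v2=C5 (P5)
  R4 @ bar1.0: D3/C4 m7 untreated
  R7 @ bar1.0: F4->B3 leap 6st
  R4 @ bar3.0: G3/A4 M2 untreated
  R2 @ bar4.0: A4/B4 M2 -> C4/G4 P5 similar
  R1 @ bar5.0: C4/G4 P5 -> F4/C5 P5 similar
  R2 @ bar5.0: E3/C4 m6 -> F3/F4 P8 similar
  R2 @ bar5.0: E3/G4 m3 -> F3/C5 P5 similar

No (7 violations)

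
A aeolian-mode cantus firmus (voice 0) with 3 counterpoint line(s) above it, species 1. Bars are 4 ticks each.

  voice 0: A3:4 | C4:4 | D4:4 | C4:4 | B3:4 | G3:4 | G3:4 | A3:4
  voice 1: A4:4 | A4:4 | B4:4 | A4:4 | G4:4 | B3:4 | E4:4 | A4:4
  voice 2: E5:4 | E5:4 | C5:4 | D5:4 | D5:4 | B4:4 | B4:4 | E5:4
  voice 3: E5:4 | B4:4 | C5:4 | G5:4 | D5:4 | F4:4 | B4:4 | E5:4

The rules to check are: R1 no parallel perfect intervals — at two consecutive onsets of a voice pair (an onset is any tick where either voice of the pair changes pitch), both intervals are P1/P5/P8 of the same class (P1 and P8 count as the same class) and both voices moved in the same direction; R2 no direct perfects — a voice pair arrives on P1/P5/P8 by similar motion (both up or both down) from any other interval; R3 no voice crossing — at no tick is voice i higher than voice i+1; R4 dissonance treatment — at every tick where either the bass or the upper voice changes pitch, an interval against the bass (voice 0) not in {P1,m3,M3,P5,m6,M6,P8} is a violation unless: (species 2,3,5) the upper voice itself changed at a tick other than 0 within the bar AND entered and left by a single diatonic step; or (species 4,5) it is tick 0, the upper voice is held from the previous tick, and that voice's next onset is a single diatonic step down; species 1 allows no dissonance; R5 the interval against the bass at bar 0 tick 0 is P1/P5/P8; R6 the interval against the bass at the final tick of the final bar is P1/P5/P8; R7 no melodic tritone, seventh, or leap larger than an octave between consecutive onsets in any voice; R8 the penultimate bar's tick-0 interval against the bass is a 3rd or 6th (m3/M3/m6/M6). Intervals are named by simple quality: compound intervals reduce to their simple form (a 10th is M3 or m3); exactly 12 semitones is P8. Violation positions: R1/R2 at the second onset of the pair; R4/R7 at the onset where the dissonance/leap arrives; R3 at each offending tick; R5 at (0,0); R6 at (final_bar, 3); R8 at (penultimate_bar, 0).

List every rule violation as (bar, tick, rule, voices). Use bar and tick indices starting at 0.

(1, 0, R3, (2, 3))
(1, 0, R4, (0, 3))
(1, 1, R3, (2, 3))
(1, 2, R3, (2, 3))
(1, 3, R3, (2, 3))
(2, 0, R4, (0, 2))
(2, 0, R4, (0, 3))
(3, 0, R4, (0, 2))
(4, 0, R2, (1, 3))
(5, 0, R2, (1, 2))
(5, 0, R3, (2, 3))
(5, 0, R4, (0, 3))
(5, 1, R3, (2, 3))
(5, 2, R3, (2, 3))
(5, 3, R3, (2, 3))
(6, 0, R2, (1, 3))
(6, 0, R7, (3,))
(7, 0, R1, (1, 2))
(7, 0, R1, (1, 3))
(7, 0, R1, (2, 3))
(7, 0, R2, (0, 1))
(7, 0, R2, (0, 2))
(7, 0, R2, (0, 3))

bar 0: v0=A3 v1=A4 v2=E5 v3=E5 downbeat P5
bar 1: v0=C4 v1=A4 v2=E5 v3=B4 downbeat M7
bar 2: v0=D4 v1=B4 v2=C5 v3=C5 downbeat m7
bar 3: v0=C4 v1=A4 v2=D5 v3=G5 downbeat P5
bar 4: v0=B3 v1=G4 v2=D5 v3=D5 downbeat m3
bar 5: v0=G3 v1=B3 v2=B4 v3=F4 downbeat m7
bar 6: v0=G3 v1=E4 v2=B4 v3=B4 downbeat M3
bar 7: v0=A3 v1=A4 v2=E5 v3=E5 downbeat P5
  -> R3 @ bar 1 tick 0 v(2, 3): E5 above B4
  -> R4 @ bar 1 tick 0 v(0, 3): C4/B4 M7 untreated
  -> R3 @ bar 1 tick 1 v(2, 3): E5 above B4
  -> R3 @ bar 1 tick 2 v(2, 3): E5 above B4
  -> R3 @ bar 1 tick 3 v(2, 3): E5 above B4
  -> R4 @ bar 2 tick 0 v(0, 2): D4/C5 m7 untreated
  -> R4 @ bar 2 tick 0 v(0, 3): D4/C5 m7 untreated
  -> R4 @ bar 3 tick 0 v(0, 2): C4/D5 M2 untreated
  -> R2 @ bar 4 tick 0 v(1, 3): A4/G5 m7 -> G4/D5 P5 similar
  -> R2 @ bar 5 tick 0 v(1, 2): G4/D5 P5 -> B3/B4 P8 similar
  -> R3 @ bar 5 tick 0 v(2, 3): B4 above F4
  -> R4 @ bar 5 tick 0 v(0, 3): G3/F4 m7 untreated
  -> R3 @ bar 5 tick 1 v(2, 3): B4 above F4
  -> R3 @ bar 5 tick 2 v(2, 3): B4 above F4
  -> R3 @ bar 5 tick 3 v(2, 3): B4 above F4
  -> R2 @ bar 6 tick 0 v(1, 3): B3/F4 TT -> E4/B4 P5 similar
  -> R7 @ bar 6 tick 0 v(3,): F4->B4 leap 6st
  -> R1 @ bar 7 tick 0 v(1, 2): E4/B4 P5 -> A4/E5 P5 similar
  -> R1 @ bar 7 tick 0 v(1, 3): E4/B4 P5 -> A4/E5 P5 similar
  -> R1 @ bar 7 tick 0 v(2, 3): B4/B4 P1 -> E5/E5 P1 similar
  -> R2 @ bar 7 tick 0 v(0, 1): G3/E4 M6 -> A3/A4 P8 similar
  -> R2 @ bar 7 tick 0 v(0, 2): G3/B4 M3 -> A3/E5 P5 similar
  -> R2 @ bar 7 tick 0 v(0, 3): G3/B4 M3 -> A3/E5 P5 similar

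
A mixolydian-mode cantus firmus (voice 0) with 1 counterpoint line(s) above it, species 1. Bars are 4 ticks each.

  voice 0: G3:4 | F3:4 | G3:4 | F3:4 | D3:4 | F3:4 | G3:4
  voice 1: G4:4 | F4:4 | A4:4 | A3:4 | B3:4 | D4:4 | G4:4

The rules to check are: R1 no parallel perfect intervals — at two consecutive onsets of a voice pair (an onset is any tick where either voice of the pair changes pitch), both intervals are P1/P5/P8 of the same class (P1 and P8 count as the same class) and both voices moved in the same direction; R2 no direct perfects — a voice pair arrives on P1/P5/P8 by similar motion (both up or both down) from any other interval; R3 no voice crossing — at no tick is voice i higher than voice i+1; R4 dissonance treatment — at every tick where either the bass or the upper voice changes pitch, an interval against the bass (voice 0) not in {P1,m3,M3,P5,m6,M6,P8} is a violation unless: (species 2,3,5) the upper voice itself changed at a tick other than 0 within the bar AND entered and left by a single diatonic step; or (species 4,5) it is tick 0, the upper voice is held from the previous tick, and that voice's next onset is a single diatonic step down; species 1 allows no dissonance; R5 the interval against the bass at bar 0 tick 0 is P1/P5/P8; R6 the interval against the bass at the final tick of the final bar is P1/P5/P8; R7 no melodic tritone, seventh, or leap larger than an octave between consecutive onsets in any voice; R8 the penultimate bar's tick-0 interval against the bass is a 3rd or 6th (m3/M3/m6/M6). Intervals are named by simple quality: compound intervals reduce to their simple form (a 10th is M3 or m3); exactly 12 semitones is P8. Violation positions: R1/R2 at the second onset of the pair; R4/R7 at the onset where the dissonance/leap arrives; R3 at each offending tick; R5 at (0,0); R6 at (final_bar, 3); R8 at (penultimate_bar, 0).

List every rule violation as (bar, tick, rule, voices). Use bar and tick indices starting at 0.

bar 0: v0=G3 v1=G4 downbeat P8
bar 1: v0=F3 v1=F4 downbeat P8
bar 2: v0=G3 v1=A4 downbeat M2
bar 3: v0=F3 v1=A3 downbeat M3
bar 4: v0=D3 v1=B3 downbeat M6
bar 5: v0=F3 v1=D4 downbeat M6
bar 6: v0=G3 v1=G4 downbeat P8
  -> R1 @ bar 1 tick 0 v(0, 1): G3/G4 P8 -> F3/F4 P8 similar
  -> R4 @ bar 2 tick 0 v(0, 1): G3/A4 M2 untreated
  -> R2 @ bar 6 tick 0 v(0, 1): F3/D4 M6 -> G3/G4 P8 similar

(1, 0, R1, (0, 1))
(2, 0, R4, (0, 1))
(6, 0, R2, (0, 1))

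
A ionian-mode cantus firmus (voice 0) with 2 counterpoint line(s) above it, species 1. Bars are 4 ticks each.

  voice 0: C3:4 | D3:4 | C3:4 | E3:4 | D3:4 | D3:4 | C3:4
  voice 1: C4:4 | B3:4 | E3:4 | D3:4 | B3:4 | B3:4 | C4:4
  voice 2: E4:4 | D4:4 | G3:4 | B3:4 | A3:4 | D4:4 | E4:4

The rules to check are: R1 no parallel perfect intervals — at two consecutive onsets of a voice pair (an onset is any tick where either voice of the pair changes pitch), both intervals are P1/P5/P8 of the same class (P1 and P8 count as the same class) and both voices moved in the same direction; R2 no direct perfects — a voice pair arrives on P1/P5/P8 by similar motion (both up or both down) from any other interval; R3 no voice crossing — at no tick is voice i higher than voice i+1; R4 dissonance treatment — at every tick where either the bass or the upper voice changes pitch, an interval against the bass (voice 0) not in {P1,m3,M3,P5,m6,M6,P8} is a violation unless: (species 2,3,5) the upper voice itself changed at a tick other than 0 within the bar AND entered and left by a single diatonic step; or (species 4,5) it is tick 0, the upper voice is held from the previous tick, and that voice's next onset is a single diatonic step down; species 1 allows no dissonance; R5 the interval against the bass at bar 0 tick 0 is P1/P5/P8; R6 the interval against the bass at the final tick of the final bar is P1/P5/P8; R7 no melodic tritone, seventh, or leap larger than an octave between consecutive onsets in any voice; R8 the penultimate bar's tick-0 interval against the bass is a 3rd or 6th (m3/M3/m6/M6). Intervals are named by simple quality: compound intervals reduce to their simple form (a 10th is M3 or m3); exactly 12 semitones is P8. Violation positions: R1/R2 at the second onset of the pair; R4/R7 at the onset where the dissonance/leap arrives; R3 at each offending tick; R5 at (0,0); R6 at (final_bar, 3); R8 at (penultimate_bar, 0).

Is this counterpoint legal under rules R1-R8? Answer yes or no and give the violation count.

No (15 violations)

bar 0: v0=C3 v1=C4 v2=E4 (M3)
bar 1: v0=D3 v1=B3 v2=D4 (P8)
bar 2: v0=C3 v1=E3 v2=G3 (P5)
bar 3: v0=E3 v1=D3 v2=B3 (P5)
bar 4: v0=D3 v1=B3 v2=A3 (P5)
bar 5: v0=D3 v1=B3 v2=D4 (P8)
bar 6: v0=C3 v1=C4 v2=E4 (M3)
  R5 @ bar0.0: opens on M3
  R2 @ bar2.0: D3/D4 P8 -> C3/G3 P5 similar
  R1 @ bar3.0: C3/G3 P5 -> E3/B3 P5 similar
  R3 @ bar3.0: E3 above D3
  R4 @ bar3.0: E3/D3 M2 untreated
  R3 @ bar3.1: E3 above D3
  R3 @ bar3.2: E3 above D3
  R3 @ bar3.3: E3 above D3
  R1 @ bar4.0: E3/B3 P5 -> D3/A3 P5 similar
  R3 @ bar4.0: B3 above A3
  R3 @ bar4.1: B3 above A3
  R3 @ bar4.2: B3 above A3
  R3 @ bar4.3: B3 above A3
  R8 @ bar5.0: penult P8 not 3rd/6th
  R6 @ bar6.3: closes on M3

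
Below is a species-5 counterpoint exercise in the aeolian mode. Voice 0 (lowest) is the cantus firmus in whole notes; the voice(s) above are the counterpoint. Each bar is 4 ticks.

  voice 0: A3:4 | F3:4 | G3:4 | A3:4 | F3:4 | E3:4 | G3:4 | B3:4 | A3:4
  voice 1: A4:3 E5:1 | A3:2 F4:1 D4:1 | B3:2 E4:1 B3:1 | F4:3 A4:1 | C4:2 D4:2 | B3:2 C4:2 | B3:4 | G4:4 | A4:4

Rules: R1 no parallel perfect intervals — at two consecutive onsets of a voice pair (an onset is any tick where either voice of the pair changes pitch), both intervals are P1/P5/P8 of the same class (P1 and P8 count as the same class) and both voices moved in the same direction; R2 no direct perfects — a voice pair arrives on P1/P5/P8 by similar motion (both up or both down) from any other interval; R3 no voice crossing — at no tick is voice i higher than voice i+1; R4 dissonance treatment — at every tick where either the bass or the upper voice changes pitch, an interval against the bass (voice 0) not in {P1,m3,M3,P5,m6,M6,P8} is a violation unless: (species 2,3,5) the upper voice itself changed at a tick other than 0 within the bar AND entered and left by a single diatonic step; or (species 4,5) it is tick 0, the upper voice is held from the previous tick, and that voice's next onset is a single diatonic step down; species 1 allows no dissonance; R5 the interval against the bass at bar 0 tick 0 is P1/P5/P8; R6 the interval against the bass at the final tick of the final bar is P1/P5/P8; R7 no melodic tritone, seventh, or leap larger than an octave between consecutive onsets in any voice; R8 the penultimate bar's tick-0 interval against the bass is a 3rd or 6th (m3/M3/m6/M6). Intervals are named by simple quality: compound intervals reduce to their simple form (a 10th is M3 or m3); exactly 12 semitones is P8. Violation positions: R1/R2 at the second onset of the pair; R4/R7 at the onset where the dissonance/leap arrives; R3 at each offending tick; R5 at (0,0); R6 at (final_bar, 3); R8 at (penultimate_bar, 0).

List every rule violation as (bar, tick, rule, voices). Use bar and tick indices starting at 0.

bar 0: v0=A3 v1=A4 downbeat P8
bar 1: v0=F3 v1=A3 downbeat M3
bar 2: v0=G3 v1=B3 downbeat M3
bar 3: v0=A3 v1=F4 downbeat m6
bar 4: v0=F3 v1=C4 downbeat P5
bar 5: v0=E3 v1=B3 downbeat P5
bar 6: v0=G3 v1=B3 downbeat M3
bar 7: v0=B3 v1=G4 downbeat m6
bar 8: v0=A3 v1=A4 downbeat P8
  -> R7 @ bar 1 tick 0 v(1,): E5->A3 leap 19st
  -> R7 @ bar 3 tick 0 v(1,): B3->F4 leap 6st
  -> R2 @ bar 4 tick 0 v(0, 1): A3/A4 P8 -> F3/C4 P5 similar
  -> R2 @ bar 5 tick 0 v(0, 1): F3/D4 M6 -> E3/B3 P5 similar

(1, 0, R7, (1,))
(3, 0, R7, (1,))
(4, 0, R2, (0, 1))
(5, 0, R2, (0, 1))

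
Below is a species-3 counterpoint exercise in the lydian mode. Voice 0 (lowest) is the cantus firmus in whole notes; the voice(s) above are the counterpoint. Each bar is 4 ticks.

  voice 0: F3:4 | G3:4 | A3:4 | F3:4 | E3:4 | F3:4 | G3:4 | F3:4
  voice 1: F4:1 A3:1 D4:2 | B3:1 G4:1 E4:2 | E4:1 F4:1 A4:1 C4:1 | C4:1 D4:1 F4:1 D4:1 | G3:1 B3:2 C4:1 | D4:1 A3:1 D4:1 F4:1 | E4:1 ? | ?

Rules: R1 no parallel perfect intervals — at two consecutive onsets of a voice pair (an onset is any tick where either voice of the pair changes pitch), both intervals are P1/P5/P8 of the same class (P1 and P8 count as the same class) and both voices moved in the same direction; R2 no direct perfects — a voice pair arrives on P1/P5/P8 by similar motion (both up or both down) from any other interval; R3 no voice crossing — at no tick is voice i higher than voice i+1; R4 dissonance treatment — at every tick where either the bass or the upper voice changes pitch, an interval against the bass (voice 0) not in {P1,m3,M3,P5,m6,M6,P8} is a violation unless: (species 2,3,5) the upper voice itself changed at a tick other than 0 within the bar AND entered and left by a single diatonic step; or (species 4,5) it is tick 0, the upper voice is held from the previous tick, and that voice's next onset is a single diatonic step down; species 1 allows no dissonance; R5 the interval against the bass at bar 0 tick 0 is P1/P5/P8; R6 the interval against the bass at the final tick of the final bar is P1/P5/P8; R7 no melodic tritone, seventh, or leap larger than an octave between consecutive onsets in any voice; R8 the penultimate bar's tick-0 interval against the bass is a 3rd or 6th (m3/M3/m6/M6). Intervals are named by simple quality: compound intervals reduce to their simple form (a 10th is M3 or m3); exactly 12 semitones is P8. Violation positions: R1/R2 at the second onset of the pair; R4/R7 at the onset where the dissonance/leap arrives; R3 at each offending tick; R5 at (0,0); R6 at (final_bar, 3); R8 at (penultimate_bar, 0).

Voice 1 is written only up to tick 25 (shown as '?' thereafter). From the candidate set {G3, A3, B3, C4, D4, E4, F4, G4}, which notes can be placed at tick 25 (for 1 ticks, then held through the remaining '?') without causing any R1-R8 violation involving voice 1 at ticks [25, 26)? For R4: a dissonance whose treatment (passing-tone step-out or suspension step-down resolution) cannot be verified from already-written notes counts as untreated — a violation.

G3: legal
A3: violates R4
B3: legal
C4: violates R4
D4: legal
E4: legal
F4: violates R4
G4: legal

{B3, D4, E4, G3, G4}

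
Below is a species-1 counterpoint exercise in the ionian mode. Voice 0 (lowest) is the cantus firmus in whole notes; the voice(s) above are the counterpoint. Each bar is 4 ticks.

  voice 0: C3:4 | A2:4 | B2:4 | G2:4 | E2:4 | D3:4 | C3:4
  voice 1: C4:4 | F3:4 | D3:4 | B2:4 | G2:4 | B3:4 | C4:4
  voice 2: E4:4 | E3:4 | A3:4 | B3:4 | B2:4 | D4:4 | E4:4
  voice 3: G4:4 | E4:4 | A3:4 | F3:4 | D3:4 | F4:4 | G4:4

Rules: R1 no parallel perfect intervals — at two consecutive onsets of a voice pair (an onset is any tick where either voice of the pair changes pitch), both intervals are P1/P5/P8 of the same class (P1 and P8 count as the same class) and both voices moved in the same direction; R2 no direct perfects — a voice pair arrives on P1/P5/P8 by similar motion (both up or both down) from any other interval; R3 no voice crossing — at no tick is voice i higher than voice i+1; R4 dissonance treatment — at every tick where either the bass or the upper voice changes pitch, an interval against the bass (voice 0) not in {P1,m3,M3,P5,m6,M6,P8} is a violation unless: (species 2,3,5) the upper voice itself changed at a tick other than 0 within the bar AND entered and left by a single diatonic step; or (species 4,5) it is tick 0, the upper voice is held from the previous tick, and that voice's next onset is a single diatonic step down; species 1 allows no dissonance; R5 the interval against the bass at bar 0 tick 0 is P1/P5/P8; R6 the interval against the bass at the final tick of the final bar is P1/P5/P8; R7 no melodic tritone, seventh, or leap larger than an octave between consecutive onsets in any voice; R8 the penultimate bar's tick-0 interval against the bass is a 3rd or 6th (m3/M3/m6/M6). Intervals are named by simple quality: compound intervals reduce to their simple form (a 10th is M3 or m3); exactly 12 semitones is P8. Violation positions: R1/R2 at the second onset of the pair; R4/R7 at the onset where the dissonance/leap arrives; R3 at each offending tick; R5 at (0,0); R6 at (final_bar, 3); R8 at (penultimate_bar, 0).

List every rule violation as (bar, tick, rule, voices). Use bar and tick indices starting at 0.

bar 0: v0=C3 v1=C4 v2=E4 v3=G4 downbeat P5
bar 1: v0=A2 v1=F3 v2=E3 v3=E4 downbeat P5
bar 2: v0=B2 v1=D3 v2=A3 v3=A3 downbeat m7
bar 3: v0=G2 v1=B2 v2=B3 v3=F3 downbeat m7
bar 4: v0=E2 v1=G2 v2=B2 v3=D3 downbeat m7
bar 5: v0=D3 v1=B3 v2=D4 v3=F4 downbeat m3
bar 6: v0=C3 v1=C4 v2=E4 v3=G4 downbeat P5
  -> R5 @ bar 0 tick 0 v(0, 2): opens on M3
  -> R1 @ bar 1 tick 0 v(0, 3): C3/G4 P5 -> A2/E4 P5 similar
  -> R2 @ bar 1 tick 0 v(0, 2): C3/E4 M3 -> A2/E3 P5 similar
  -> R2 @ bar 1 tick 0 v(2, 3): E4/G4 m3 -> E3/E4 P8 similar
  -> R3 @ bar 1 tick 0 v(1, 2): F3 above E3
  -> R3 @ bar 1 tick 1 v(1, 2): F3 above E3
  -> R3 @ bar 1 tick 2 v(1, 2): F3 above E3
  -> R3 @ bar 1 tick 3 v(1, 2): F3 above E3
  -> R2 @ bar 2 tick 0 v(1, 3): F3/E4 M7 -> D3/A3 P5 similar
  -> R4 @ bar 2 tick 0 v(0, 2): B2/A3 m7 untreated
  -> R4 @ bar 2 tick 0 v(0, 3): B2/A3 m7 untreated
  -> R3 @ bar 3 tick 0 v(2, 3): B3 above F3
  -> R4 @ bar 3 tick 0 v(0, 3): G2/F3 m7 untreated
  -> R3 @ bar 3 tick 1 v(2, 3): B3 above F3
  -> R3 @ bar 3 tick 2 v(2, 3): B3 above F3
  -> R3 @ bar 3 tick 3 v(2, 3): B3 above F3
  -> R2 @ bar 4 tick 0 v(0, 2): G2/B3 M3 -> E2/B2 P5 similar
  -> R2 @ bar 4 tick 0 v(1, 3): B2/F3 TT -> G2/D3 P5 similar
  -> R4 @ bar 4 tick 0 v(0, 3): E2/D3 m7 untreated
  -> R2 @ bar 5 tick 0 v(0, 2): E2/B2 P5 -> D3/D4 P8 similar
  -> R7 @ bar 5 tick 0 v(0,): E2->D3 leap 10st
  -> R7 @ bar 5 tick 0 v(1,): G2->B3 leap 16st
  -> R7 @ bar 5 tick 0 v(2,): B2->D4 leap 15st
  -> R7 @ bar 5 tick 0 v(3,): D3->F4 leap 15st
  -> R8 @ bar 5 tick 0 v(0, 2): penult P8 not 3rd/6th
  -> R2 @ bar 6 tick 0 v(1, 3): B3/F4 TT -> C4/G4 P5 similar
  -> R6 @ bar 6 tick 3 v(0, 2): closes on M3

(0, 0, R5, (0, 2))
(1, 0, R1, (0, 3))
(1, 0, R2, (0, 2))
(1, 0, R2, (2, 3))
(1, 0, R3, (1, 2))
(1, 1, R3, (1, 2))
(1, 2, R3, (1, 2))
(1, 3, R3, (1, 2))
(2, 0, R2, (1, 3))
(2, 0, R4, (0, 2))
(2, 0, R4, (0, 3))
(3, 0, R3, (2, 3))
(3, 0, R4, (0, 3))
(3, 1, R3, (2, 3))
(3, 2, R3, (2, 3))
(3, 3, R3, (2, 3))
(4, 0, R2, (0, 2))
(4, 0, R2, (1, 3))
(4, 0, R4, (0, 3))
(5, 0, R2, (0, 2))
(5, 0, R7, (0,))
(5, 0, R7, (1,))
(5, 0, R7, (2,))
(5, 0, R7, (3,))
(5, 0, R8, (0, 2))
(6, 0, R2, (1, 3))
(6, 3, R6, (0, 2))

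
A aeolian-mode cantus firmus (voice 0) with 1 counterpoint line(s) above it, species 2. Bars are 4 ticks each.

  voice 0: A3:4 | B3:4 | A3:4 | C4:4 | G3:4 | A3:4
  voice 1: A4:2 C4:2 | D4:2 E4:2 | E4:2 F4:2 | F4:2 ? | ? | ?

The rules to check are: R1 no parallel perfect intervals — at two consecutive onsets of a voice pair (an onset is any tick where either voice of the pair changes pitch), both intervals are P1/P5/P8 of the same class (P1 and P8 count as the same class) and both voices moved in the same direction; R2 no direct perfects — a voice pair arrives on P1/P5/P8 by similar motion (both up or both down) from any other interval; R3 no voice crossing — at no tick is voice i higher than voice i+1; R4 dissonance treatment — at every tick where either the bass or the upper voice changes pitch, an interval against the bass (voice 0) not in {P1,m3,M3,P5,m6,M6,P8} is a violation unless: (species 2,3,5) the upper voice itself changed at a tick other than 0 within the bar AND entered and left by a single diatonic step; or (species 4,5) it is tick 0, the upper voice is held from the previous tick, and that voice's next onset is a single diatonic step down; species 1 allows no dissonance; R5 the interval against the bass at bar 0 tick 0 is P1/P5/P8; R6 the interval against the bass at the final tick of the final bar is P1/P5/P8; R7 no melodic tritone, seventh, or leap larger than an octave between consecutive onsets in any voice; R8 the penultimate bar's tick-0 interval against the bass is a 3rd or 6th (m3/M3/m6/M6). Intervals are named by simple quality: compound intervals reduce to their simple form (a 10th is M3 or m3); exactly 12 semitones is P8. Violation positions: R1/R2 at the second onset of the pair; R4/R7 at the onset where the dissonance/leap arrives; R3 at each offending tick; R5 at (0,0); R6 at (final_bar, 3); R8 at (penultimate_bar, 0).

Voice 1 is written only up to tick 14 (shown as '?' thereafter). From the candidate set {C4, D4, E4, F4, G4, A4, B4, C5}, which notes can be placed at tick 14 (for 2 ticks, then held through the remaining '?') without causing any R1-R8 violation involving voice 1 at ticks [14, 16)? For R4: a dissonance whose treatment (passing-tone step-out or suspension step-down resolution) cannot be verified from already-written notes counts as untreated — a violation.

C4: legal
D4: violates R4
E4: legal
F4: legal
G4: legal
A4: legal
B4: violates R4,R7
C5: legal

{A4, C4, C5, E4, F4, G4}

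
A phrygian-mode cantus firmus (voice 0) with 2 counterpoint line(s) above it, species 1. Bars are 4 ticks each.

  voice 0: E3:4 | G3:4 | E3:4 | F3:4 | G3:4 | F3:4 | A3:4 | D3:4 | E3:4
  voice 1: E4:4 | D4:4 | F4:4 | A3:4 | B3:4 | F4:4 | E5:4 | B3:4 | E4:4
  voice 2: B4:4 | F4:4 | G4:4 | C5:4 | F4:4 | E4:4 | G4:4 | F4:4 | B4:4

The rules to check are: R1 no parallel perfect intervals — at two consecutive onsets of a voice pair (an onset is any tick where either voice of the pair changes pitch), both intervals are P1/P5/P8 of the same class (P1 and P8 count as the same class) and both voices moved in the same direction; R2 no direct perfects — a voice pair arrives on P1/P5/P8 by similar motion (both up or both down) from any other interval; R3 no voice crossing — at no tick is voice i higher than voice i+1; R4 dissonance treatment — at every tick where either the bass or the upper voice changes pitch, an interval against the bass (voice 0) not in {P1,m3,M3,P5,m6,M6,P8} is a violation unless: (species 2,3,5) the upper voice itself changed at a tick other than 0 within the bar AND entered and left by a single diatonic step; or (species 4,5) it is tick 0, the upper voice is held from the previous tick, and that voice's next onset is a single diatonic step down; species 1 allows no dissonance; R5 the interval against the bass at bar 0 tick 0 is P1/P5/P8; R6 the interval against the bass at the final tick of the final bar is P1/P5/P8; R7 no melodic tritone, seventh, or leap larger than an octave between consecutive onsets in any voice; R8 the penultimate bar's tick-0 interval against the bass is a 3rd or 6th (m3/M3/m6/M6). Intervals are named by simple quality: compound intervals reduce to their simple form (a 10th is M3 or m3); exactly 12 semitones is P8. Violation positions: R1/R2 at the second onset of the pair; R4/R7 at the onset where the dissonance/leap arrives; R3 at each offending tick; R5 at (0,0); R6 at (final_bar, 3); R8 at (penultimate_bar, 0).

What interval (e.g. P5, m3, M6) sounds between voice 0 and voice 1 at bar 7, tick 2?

voice 0=D3 voice 1=B3 -> M6

M6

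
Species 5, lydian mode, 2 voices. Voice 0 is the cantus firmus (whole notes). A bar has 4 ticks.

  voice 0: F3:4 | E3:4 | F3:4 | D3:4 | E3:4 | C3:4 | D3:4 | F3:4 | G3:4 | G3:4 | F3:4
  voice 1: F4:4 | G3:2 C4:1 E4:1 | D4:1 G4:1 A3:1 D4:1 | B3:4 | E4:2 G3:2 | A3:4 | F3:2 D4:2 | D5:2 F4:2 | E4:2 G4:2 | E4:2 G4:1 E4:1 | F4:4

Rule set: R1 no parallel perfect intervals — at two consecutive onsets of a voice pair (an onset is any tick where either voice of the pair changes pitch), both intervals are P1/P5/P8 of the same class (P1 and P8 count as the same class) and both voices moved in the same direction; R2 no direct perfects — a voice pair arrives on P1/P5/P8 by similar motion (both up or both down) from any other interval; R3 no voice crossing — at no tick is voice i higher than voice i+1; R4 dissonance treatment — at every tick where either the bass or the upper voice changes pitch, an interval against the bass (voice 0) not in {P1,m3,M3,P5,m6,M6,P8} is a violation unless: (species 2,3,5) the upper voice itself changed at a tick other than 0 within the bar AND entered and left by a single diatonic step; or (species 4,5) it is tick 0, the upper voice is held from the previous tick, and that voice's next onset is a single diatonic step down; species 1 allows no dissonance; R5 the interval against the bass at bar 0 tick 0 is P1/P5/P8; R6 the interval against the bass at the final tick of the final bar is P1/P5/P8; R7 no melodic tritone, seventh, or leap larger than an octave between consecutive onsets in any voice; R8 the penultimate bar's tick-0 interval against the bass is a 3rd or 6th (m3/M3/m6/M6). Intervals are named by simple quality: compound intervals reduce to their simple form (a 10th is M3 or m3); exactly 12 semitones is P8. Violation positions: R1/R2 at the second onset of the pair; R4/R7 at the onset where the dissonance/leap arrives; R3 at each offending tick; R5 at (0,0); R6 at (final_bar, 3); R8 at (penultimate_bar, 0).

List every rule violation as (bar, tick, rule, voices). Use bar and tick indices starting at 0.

(1, 0, R7, (1,))
(2, 1, R4, (0, 1))
(2, 2, R7, (1,))
(4, 0, R2, (0, 1))

bar 0: v0=F3 v1=F4 downbeat P8
bar 1: v0=E3 v1=G3 downbeat m3
bar 2: v0=F3 v1=D4 downbeat M6
bar 3: v0=D3 v1=B3 downbeat M6
bar 4: v0=E3 v1=E4 downbeat P8
bar 5: v0=C3 v1=A3 downbeat M6
bar 6: v0=D3 v1=F3 downbeat m3
bar 7: v0=F3 v1=D5 downbeat M6
bar 8: v0=G3 v1=E4 downbeat M6
bar 9: v0=G3 v1=E4 downbeat M6
bar 10: v0=F3 v1=F4 downbeat P8
  -> R7 @ bar 1 tick 0 v(1,): F4->G3 leap 10st
  -> R4 @ bar 2 tick 1 v(0, 1): F3/G4 M2 untreated
  -> R7 @ bar 2 tick 2 v(1,): G4->A3 leap 10st
  -> R2 @ bar 4 tick 0 v(0, 1): D3/B3 M6 -> E3/E4 P8 similar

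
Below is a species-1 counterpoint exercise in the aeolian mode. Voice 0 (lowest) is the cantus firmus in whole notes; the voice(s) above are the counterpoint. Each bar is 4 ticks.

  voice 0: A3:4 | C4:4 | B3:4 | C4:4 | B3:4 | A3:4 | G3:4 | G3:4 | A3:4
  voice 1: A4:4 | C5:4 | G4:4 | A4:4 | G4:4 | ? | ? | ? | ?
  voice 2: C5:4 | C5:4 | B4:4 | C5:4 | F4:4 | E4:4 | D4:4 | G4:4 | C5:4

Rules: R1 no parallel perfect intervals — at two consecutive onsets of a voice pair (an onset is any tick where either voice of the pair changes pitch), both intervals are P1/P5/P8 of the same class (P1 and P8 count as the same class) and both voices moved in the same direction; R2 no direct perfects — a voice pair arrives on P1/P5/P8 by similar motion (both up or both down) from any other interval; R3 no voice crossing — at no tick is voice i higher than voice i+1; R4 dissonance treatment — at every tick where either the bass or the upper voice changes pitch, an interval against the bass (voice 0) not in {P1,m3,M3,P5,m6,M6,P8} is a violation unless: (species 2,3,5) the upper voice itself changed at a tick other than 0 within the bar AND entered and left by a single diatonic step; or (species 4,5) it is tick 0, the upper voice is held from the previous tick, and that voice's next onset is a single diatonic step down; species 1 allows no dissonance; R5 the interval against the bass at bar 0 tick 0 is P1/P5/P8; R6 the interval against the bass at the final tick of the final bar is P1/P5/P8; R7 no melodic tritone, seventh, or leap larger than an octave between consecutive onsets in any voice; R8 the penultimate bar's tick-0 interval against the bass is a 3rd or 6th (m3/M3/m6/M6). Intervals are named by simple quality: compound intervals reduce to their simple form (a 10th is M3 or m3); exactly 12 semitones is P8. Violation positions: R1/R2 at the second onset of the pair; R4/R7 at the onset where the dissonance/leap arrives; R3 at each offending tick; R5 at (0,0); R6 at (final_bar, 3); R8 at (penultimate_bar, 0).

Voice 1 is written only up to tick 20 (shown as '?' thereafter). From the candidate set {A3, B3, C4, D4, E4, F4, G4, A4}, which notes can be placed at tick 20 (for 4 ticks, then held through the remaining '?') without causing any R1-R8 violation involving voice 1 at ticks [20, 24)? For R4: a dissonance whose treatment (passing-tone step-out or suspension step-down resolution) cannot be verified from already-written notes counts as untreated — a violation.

{C4}

A3: violates R2,R7
B3: violates R4
C4: legal
D4: violates R4
E4: violates R2
F4: violates R3
G4: violates R3,R4
A4: violates R3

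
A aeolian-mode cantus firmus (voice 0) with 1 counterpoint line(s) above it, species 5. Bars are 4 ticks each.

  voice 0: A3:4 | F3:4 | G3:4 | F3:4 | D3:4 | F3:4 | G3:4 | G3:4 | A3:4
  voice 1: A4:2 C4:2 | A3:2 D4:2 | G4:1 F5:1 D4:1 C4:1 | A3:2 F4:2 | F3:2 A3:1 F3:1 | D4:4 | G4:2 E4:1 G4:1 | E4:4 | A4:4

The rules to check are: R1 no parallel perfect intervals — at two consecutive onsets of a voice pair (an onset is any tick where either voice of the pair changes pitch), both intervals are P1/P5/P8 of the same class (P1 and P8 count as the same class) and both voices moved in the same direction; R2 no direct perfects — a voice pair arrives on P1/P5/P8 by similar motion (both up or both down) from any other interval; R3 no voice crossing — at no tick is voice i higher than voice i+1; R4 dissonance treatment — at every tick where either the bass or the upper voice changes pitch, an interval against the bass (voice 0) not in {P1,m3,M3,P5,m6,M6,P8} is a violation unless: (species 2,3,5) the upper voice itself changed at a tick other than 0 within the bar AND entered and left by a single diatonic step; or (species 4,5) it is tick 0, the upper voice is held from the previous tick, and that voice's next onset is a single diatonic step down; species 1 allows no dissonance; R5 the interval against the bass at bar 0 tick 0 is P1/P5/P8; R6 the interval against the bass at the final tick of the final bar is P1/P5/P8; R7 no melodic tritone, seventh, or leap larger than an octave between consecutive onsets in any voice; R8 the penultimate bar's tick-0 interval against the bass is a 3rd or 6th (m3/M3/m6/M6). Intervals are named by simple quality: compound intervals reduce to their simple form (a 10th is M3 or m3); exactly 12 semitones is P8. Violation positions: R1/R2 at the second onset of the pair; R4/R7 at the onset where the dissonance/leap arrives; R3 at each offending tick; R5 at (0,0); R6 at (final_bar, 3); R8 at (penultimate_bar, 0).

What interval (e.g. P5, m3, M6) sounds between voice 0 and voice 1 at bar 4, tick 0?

m3

voice 0=D3 voice 1=F3 -> m3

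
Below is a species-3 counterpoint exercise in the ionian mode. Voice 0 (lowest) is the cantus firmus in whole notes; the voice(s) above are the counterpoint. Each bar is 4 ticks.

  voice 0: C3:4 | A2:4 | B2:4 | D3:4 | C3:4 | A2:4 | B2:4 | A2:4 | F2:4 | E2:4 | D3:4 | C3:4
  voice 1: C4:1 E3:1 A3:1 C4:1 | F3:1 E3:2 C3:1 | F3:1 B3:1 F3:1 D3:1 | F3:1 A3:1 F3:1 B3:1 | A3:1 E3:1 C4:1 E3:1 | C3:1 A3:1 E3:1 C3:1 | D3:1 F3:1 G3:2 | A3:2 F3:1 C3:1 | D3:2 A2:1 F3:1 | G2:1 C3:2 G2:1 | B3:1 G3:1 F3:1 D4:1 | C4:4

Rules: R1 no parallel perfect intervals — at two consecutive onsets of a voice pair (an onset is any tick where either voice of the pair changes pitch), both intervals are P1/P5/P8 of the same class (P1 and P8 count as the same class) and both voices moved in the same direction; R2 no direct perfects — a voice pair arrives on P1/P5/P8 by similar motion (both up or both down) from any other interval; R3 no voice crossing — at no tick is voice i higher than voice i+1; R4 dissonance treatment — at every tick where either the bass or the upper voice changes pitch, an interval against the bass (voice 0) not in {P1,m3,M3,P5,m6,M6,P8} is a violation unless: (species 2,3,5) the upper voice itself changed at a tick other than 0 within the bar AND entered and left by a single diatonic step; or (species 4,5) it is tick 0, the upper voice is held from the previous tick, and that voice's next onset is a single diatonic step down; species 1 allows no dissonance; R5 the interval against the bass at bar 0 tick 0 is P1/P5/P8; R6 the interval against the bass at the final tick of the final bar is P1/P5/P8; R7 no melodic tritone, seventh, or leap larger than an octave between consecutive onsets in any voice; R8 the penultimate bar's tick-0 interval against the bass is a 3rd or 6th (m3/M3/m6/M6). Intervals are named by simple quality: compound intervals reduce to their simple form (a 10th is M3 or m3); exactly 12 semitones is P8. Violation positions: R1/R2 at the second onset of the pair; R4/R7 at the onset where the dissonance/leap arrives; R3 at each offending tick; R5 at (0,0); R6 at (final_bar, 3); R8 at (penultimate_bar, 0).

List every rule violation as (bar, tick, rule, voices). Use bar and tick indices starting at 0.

(2, 0, R4, (0, 1))
(2, 1, R7, (1,))
(2, 2, R4, (0, 1))
(2, 2, R7, (1,))
(3, 3, R7, (1,))
(6, 1, R4, (0, 1))
(9, 0, R7, (1,))
(10, 0, R7, (0,))
(10, 0, R7, (1,))
(10, 1, R4, (0, 1))
(11, 0, R1, (0, 1))

bar 0: v0=C3 v1=C4 downbeat P8
bar 1: v0=A2 v1=F3 downbeat m6
bar 2: v0=B2 v1=F3 downbeat TT
bar 3: v0=D3 v1=F3 downbeat m3
bar 4: v0=C3 v1=A3 downbeat M6
bar 5: v0=A2 v1=C3 downbeat m3
bar 6: v0=B2 v1=D3 downbeat m3
bar 7: v0=A2 v1=A3 downbeat P8
bar 8: v0=F2 v1=D3 downbeat M6
bar 9: v0=E2 v1=G2 downbeat m3
bar 10: v0=D3 v1=B3 downbeat M6
bar 11: v0=C3 v1=C4 downbeat P8
  -> R4 @ bar 2 tick 0 v(0, 1): B2/F3 TT untreated
  -> R7 @ bar 2 tick 1 v(1,): F3->B3 leap 6st
  -> R4 @ bar 2 tick 2 v(0, 1): B2/F3 TT untreated
  -> R7 @ bar 2 tick 2 v(1,): B3->F3 leap 6st
  -> R7 @ bar 3 tick 3 v(1,): F3->B3 leap 6st
  -> R4 @ bar 6 tick 1 v(0, 1): B2/F3 TT untreated
  -> R7 @ bar 9 tick 0 v(1,): F3->G2 leap 10st
  -> R7 @ bar 10 tick 0 v(0,): E2->D3 leap 10st
  -> R7 @ bar 10 tick 0 v(1,): G2->B3 leap 16st
  -> R4 @ bar 10 tick 1 v(0, 1): D3/G3 P4 untreated
  -> R1 @ bar 11 tick 0 v(0, 1): D3/D4 P8 -> C3/C4 P8 similar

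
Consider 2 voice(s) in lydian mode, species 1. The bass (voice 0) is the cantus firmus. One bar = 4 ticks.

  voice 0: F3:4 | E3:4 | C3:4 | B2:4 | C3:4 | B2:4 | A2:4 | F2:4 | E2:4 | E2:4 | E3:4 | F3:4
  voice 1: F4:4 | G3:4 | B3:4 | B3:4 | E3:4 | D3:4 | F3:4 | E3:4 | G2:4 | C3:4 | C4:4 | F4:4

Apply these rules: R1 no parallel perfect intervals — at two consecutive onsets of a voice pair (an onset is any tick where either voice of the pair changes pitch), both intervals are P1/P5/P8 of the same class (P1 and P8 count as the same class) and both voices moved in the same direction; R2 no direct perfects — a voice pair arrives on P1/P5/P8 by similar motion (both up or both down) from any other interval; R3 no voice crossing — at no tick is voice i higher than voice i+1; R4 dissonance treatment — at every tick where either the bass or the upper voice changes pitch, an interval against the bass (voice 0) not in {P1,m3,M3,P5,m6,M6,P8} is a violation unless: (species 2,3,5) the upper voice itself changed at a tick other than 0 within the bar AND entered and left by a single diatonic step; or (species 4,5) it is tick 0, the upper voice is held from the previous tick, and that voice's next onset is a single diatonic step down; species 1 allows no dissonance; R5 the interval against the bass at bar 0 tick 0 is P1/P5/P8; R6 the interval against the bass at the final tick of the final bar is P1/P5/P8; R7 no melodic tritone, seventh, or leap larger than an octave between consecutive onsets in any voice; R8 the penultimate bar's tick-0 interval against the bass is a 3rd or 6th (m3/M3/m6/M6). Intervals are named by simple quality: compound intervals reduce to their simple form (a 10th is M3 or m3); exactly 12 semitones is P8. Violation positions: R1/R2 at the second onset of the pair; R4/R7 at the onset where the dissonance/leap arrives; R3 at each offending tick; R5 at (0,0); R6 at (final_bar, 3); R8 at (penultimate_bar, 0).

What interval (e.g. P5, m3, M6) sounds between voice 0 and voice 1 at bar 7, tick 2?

voice 0=F2 voice 1=E3 -> M7

M7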